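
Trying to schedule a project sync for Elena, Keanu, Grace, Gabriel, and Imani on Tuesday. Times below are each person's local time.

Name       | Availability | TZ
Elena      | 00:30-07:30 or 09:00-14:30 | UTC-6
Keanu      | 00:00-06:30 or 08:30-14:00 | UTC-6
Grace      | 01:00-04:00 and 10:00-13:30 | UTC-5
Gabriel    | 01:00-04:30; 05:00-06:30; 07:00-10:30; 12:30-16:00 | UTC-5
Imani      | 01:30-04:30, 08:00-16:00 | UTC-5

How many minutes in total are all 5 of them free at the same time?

240

Elena in UTC: 06:30-13:30, 15:00-20:30 (add 6h to convert from UTC-6).
Keanu in UTC: 06:00-12:30, 14:30-20:00 (add 6h to convert from UTC-6).
Grace in UTC: 06:00-09:00, 15:00-18:30 (add 5h to convert from UTC-5).
Gabriel in UTC: 06:00-09:30, 10:00-11:30, 12:00-15:30, 17:30-21:00 (add 5h to convert from UTC-5).
Imani in UTC: 06:30-09:30, 13:00-21:00 (add 5h to convert from UTC-5).
Elena ∩ Keanu: 06:30-12:30, 15:00-20:00.
Elena ∩ Keanu ∩ Grace: 06:30-09:00, 15:00-18:30.
Elena ∩ Keanu ∩ Grace ∩ Gabriel: 06:30-09:00, 15:00-15:30, 17:30-18:30.
Elena ∩ Keanu ∩ Grace ∩ Gabriel ∩ Imani: 06:30-09:00, 15:00-15:30, 17:30-18:30.
So the common availability across everyone is 06:30-09:00, 15:00-15:30, 17:30-18:30.
Summing the common windows: 150 + 30 + 60 = 240 minutes.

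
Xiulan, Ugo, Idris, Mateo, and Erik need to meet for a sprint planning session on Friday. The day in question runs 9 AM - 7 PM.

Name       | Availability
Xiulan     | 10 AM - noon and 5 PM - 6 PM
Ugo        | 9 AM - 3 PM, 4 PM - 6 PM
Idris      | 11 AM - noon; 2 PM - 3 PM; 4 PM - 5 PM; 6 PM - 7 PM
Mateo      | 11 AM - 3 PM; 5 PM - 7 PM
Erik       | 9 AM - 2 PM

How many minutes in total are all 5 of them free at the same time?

60

Xiulan ∩ Ugo: 10:00-12:00, 17:00-18:00.
Xiulan ∩ Ugo ∩ Idris: 11:00-12:00.
Xiulan ∩ Ugo ∩ Idris ∩ Mateo: 11:00-12:00.
Xiulan ∩ Ugo ∩ Idris ∩ Mateo ∩ Erik: 11:00-12:00.
That's a single block of 60 minutes.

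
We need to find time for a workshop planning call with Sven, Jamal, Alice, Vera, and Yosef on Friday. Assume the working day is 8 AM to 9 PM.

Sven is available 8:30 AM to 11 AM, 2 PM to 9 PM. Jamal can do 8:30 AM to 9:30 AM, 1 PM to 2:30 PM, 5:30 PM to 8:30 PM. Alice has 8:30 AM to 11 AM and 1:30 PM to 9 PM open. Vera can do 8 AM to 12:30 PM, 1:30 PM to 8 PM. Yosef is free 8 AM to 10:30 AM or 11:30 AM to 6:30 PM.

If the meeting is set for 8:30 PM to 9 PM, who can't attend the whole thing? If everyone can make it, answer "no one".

Sven: free for 20:30-21:00. Jamal: not fully free for 20:30-21:00. Alice: free for 20:30-21:00. Vera: not fully free for 20:30-21:00. Yosef: not fully free for 20:30-21:00.

Jamal, Vera, Yosef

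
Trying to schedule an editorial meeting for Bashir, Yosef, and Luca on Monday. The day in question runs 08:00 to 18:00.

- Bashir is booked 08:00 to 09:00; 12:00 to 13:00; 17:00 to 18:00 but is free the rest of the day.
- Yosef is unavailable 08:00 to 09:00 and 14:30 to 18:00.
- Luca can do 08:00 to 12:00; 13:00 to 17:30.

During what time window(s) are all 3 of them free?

09:00-12:00, 13:00-14:30

Bashir free: 09:00-12:00, 13:00-17:00 (invert busy blocks within the working day).
Yosef free: 09:00-14:30 (invert busy blocks within the working day).
Luca free: 08:00-12:00, 13:00-17:30.
Bashir ∩ Yosef: 09:00-12:00, 13:00-14:30.
Bashir ∩ Yosef ∩ Luca: 09:00-12:00, 13:00-14:30.
So the common availability across everyone is 09:00-12:00, 13:00-14:30.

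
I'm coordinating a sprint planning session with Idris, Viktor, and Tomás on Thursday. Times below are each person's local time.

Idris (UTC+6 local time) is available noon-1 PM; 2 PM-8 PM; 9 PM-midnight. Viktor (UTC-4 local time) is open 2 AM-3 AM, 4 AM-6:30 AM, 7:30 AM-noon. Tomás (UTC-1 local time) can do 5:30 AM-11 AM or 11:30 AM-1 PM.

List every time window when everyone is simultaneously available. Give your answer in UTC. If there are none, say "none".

Idris in UTC: 06:00-07:00, 08:00-14:00, 15:00-18:00 (subtract 6h to convert from UTC+6).
Viktor in UTC: 06:00-07:00, 08:00-10:30, 11:30-16:00 (add 4h to convert from UTC-4).
Tomás in UTC: 06:30-12:00, 12:30-14:00 (add 1h to convert from UTC-1).
Idris ∩ Viktor: 06:00-07:00, 08:00-10:30, 11:30-14:00, 15:00-16:00.
Idris ∩ Viktor ∩ Tomás: 06:30-07:00, 08:00-10:30, 11:30-12:00, 12:30-14:00.

06:30-07:00, 08:00-10:30, 11:30-12:00, 12:30-14:00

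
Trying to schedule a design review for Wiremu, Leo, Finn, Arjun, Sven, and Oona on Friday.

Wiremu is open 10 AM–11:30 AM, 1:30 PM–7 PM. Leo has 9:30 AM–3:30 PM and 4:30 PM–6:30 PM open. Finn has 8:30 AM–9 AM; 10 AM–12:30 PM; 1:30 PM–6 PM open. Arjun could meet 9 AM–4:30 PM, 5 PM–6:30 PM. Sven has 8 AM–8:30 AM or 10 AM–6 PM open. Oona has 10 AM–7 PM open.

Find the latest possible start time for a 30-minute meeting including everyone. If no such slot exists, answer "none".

Wiremu ∩ Leo: 10:00-11:30, 13:30-15:30, 16:30-18:30.
Wiremu ∩ Leo ∩ Finn: 10:00-11:30, 13:30-15:30, 16:30-18:00.
Wiremu ∩ Leo ∩ Finn ∩ Arjun: 10:00-11:30, 13:30-15:30, 17:00-18:00.
Wiremu ∩ Leo ∩ Finn ∩ Arjun ∩ Sven: 10:00-11:30, 13:30-15:30, 17:00-18:00.
Wiremu ∩ Leo ∩ Finn ∩ Arjun ∩ Sven ∩ Oona: 10:00-11:30, 13:30-15:30, 17:00-18:00.
Those are the intersection windows.
The last common window of at least 30 minutes is 17:00-18:00; a 30-minute meeting can start as late as 17:30 and still end by 18:00.

17:30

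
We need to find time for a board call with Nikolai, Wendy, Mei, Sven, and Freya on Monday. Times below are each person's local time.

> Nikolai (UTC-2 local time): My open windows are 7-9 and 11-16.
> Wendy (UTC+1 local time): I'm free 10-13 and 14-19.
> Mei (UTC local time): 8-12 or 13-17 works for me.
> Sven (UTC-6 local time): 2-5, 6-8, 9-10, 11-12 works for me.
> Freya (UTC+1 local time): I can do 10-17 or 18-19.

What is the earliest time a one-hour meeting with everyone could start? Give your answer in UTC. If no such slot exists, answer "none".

09:00

Nikolai in UTC: 09:00-11:00, 13:00-18:00 (add 2h to convert from UTC-2).
Wendy in UTC: 09:00-12:00, 13:00-18:00 (subtract 1h to convert from UTC+1).
Mei in UTC: 08:00-12:00, 13:00-17:00.
Sven in UTC: 08:00-11:00, 12:00-14:00, 15:00-16:00, 17:00-18:00 (add 6h to convert from UTC-6).
Freya in UTC: 09:00-16:00, 17:00-18:00 (subtract 1h to convert from UTC+1).
Nikolai ∩ Wendy: 09:00-11:00, 13:00-18:00.
Nikolai ∩ Wendy ∩ Mei: 09:00-11:00, 13:00-17:00.
Nikolai ∩ Wendy ∩ Mei ∩ Sven: 09:00-11:00, 13:00-14:00, 15:00-16:00.
Nikolai ∩ Wendy ∩ Mei ∩ Sven ∩ Freya: 09:00-11:00, 13:00-14:00, 15:00-16:00.
The first common window of at least 60 minutes is 09:00-11:00, so the earliest start is 09:00.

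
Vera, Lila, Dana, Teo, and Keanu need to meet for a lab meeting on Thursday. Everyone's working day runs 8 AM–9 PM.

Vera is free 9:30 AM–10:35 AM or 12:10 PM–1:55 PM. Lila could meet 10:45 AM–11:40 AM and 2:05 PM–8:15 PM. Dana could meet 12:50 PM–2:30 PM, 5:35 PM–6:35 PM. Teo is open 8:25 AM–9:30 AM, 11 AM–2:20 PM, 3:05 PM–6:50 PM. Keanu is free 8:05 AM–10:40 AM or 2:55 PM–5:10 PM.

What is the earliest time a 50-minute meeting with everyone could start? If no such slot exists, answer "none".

none

Vera ∩ Lila: ∅.
Vera ∩ Lila ∩ Dana: ∅.
Vera ∩ Lila ∩ Dana ∩ Teo: ∅.
Vera ∩ Lila ∩ Dana ∩ Teo ∩ Keanu: ∅.
There is no time when everyone is free.
No common window is at least 50 minutes long.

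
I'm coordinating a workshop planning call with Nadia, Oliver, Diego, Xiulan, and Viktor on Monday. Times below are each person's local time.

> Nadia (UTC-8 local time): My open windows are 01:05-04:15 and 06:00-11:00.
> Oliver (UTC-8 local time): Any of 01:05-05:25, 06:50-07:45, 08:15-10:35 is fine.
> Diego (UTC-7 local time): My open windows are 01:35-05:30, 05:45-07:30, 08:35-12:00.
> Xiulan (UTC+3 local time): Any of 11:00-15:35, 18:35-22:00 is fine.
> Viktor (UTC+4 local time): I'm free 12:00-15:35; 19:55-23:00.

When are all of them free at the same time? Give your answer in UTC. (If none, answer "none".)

Nadia in UTC: 09:05-12:15, 14:00-19:00 (add 8h to convert from UTC-8).
Oliver in UTC: 09:05-13:25, 14:50-15:45, 16:15-18:35 (add 8h to convert from UTC-8).
Diego in UTC: 08:35-12:30, 12:45-14:30, 15:35-19:00 (add 7h to convert from UTC-7).
Xiulan in UTC: 08:00-12:35, 15:35-19:00 (subtract 3h to convert from UTC+3).
Viktor in UTC: 08:00-11:35, 15:55-19:00 (subtract 4h to convert from UTC+4).
Nadia ∩ Oliver: 09:05-12:15, 14:50-15:45, 16:15-18:35.
Nadia ∩ Oliver ∩ Diego: 09:05-12:15, 15:35-15:45, 16:15-18:35.
Nadia ∩ Oliver ∩ Diego ∩ Xiulan: 09:05-12:15, 15:35-15:45, 16:15-18:35.
Nadia ∩ Oliver ∩ Diego ∩ Xiulan ∩ Viktor: 09:05-11:35, 16:15-18:35.

09:05-11:35, 16:15-18:35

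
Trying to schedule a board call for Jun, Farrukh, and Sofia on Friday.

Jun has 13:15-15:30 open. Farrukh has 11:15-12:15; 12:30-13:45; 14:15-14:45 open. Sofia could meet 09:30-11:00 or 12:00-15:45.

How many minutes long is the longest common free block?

Jun ∩ Farrukh: 13:15-13:45, 14:15-14:45.
Jun ∩ Farrukh ∩ Sofia: 13:15-13:45, 14:15-14:45.
The longest is 13:15-13:45 at 30 minutes.

30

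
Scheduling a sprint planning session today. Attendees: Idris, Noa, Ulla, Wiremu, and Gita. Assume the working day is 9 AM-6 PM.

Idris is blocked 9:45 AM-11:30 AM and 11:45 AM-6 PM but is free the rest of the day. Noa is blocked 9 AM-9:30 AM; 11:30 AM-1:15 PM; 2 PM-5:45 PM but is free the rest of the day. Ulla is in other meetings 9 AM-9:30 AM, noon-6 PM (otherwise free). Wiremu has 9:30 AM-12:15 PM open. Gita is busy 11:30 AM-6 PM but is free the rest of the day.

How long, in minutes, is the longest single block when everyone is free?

Idris free: 09:00-09:45, 11:30-11:45 (invert busy blocks within the working day).
Noa free: 09:30-11:30, 13:15-14:00, 17:45-18:00 (invert busy blocks within the working day).
Ulla free: 09:30-12:00 (invert busy blocks within the working day).
Wiremu free: 09:30-12:15.
Gita free: 09:00-11:30 (invert busy blocks within the working day).
Idris ∩ Noa: 09:30-09:45.
Idris ∩ Noa ∩ Ulla: 09:30-09:45.
Idris ∩ Noa ∩ Ulla ∩ Wiremu: 09:30-09:45.
Idris ∩ Noa ∩ Ulla ∩ Wiremu ∩ Gita: 09:30-09:45.
The longest is 09:30-09:45 at 15 minutes.

15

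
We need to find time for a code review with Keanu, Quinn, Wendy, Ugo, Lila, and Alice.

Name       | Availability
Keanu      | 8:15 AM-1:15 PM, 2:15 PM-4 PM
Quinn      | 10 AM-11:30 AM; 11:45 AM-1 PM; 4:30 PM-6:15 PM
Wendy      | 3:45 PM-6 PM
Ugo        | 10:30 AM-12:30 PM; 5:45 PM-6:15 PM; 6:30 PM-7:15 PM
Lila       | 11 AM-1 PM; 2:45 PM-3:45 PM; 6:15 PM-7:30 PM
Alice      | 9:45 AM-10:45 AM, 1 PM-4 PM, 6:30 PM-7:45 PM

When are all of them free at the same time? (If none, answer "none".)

none

Keanu ∩ Quinn: 10:00-11:30, 11:45-13:00.
Keanu ∩ Quinn ∩ Wendy: ∅.
Keanu ∩ Quinn ∩ Wendy ∩ Ugo: ∅.
Keanu ∩ Quinn ∩ Wendy ∩ Ugo ∩ Lila: ∅.
Keanu ∩ Quinn ∩ Wendy ∩ Ugo ∩ Lila ∩ Alice: ∅.
There is no time when everyone is free.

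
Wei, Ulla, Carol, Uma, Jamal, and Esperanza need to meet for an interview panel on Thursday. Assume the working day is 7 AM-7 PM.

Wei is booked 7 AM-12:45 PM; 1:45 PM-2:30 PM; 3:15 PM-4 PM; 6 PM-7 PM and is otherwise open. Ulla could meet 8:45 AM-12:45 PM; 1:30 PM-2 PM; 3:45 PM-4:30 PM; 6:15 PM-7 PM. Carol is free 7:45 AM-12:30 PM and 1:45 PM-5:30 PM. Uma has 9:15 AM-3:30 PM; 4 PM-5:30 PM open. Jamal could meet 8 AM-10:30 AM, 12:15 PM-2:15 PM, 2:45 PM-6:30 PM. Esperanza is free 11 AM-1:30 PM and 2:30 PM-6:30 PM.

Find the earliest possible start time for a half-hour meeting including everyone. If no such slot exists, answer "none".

Wei free: 12:45-13:45, 14:30-15:15, 16:00-18:00 (invert busy blocks within the working day).
Ulla free: 08:45-12:45, 13:30-14:00, 15:45-16:30, 18:15-19:00.
Carol free: 07:45-12:30, 13:45-17:30.
Uma free: 09:15-15:30, 16:00-17:30.
Jamal free: 08:00-10:30, 12:15-14:15, 14:45-18:30.
Esperanza free: 11:00-13:30, 14:30-18:30.
Wei ∩ Ulla: 13:30-13:45, 16:00-16:30.
Wei ∩ Ulla ∩ Carol: 16:00-16:30.
Wei ∩ Ulla ∩ Carol ∩ Uma: 16:00-16:30.
Wei ∩ Ulla ∩ Carol ∩ Uma ∩ Jamal: 16:00-16:30.
Wei ∩ Ulla ∩ Carol ∩ Uma ∩ Jamal ∩ Esperanza: 16:00-16:30.
The first common window of at least 30 minutes is 16:00-16:30, so the earliest start is 16:00.

16:00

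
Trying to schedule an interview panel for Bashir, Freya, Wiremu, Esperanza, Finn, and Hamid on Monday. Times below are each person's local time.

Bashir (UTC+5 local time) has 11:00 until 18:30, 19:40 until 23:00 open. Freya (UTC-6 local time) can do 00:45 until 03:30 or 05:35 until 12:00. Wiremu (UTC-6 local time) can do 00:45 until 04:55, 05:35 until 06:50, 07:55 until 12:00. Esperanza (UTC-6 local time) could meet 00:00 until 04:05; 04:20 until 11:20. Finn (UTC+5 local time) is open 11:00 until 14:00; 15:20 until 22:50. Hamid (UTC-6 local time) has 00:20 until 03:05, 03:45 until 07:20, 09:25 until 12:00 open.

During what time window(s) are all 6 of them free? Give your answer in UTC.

Bashir in UTC: 06:00-13:30, 14:40-18:00 (subtract 5h to convert from UTC+5).
Freya in UTC: 06:45-09:30, 11:35-18:00 (add 6h to convert from UTC-6).
Wiremu in UTC: 06:45-10:55, 11:35-12:50, 13:55-18:00 (add 6h to convert from UTC-6).
Esperanza in UTC: 06:00-10:05, 10:20-17:20 (add 6h to convert from UTC-6).
Finn in UTC: 06:00-09:00, 10:20-17:50 (subtract 5h to convert from UTC+5).
Hamid in UTC: 06:20-09:05, 09:45-13:20, 15:25-18:00 (add 6h to convert from UTC-6).
Bashir ∩ Freya: 06:45-09:30, 11:35-13:30, 14:40-18:00.
Bashir ∩ Freya ∩ Wiremu: 06:45-09:30, 11:35-12:50, 14:40-18:00.
Bashir ∩ Freya ∩ Wiremu ∩ Esperanza: 06:45-09:30, 11:35-12:50, 14:40-17:20.
Bashir ∩ Freya ∩ Wiremu ∩ Esperanza ∩ Finn: 06:45-09:00, 11:35-12:50, 14:40-17:20.
Bashir ∩ Freya ∩ Wiremu ∩ Esperanza ∩ Finn ∩ Hamid: 06:45-09:00, 11:35-12:50, 15:25-17:20.
Those are the intersection windows.

06:45-09:00, 11:35-12:50, 15:25-17:20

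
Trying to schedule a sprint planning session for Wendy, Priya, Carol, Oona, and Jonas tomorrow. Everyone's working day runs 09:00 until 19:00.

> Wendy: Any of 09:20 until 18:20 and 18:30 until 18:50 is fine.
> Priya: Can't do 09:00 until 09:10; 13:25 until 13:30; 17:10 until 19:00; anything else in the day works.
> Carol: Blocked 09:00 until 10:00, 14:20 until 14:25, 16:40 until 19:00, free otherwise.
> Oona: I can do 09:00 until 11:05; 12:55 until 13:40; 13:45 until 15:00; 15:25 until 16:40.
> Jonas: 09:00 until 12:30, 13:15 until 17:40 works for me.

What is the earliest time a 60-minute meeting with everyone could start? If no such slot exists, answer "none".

10:00

Wendy free: 09:20-18:20, 18:30-18:50.
Priya free: 09:10-13:25, 13:30-17:10 (invert busy blocks within the working day).
Carol free: 10:00-14:20, 14:25-16:40 (invert busy blocks within the working day).
Oona free: 09:00-11:05, 12:55-13:40, 13:45-15:00, 15:25-16:40.
Jonas free: 09:00-12:30, 13:15-17:40.
Wendy ∩ Priya: 09:20-13:25, 13:30-17:10.
Wendy ∩ Priya ∩ Carol: 10:00-13:25, 13:30-14:20, 14:25-16:40.
Wendy ∩ Priya ∩ Carol ∩ Oona: 10:00-11:05, 12:55-13:25, 13:30-13:40, 13:45-14:20, 14:25-15:00, 15:25-16:40.
Wendy ∩ Priya ∩ Carol ∩ Oona ∩ Jonas: 10:00-11:05, 13:15-13:25, 13:30-13:40, 13:45-14:20, 14:25-15:00, 15:25-16:40.
The first common window of at least 60 minutes is 10:00-11:05, so the earliest start is 10:00.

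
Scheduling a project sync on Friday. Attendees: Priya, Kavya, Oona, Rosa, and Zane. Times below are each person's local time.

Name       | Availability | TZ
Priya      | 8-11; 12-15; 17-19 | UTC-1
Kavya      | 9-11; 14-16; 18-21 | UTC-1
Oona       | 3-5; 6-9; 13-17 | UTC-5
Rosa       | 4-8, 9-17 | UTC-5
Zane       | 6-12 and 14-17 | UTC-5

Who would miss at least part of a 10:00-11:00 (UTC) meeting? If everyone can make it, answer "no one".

Oona, Zane

Priya in UTC: 09:00-12:00, 13:00-16:00, 18:00-20:00 (add 1h to convert from UTC-1).
Kavya in UTC: 10:00-12:00, 15:00-17:00, 19:00-22:00 (add 1h to convert from UTC-1).
Oona in UTC: 08:00-10:00, 11:00-14:00, 18:00-22:00 (add 5h to convert from UTC-5).
Rosa in UTC: 09:00-13:00, 14:00-22:00 (add 5h to convert from UTC-5).
Zane in UTC: 11:00-17:00, 19:00-22:00 (add 5h to convert from UTC-5).
Priya: free for 10:00-11:00. Kavya: free for 10:00-11:00. Oona: not fully free for 10:00-11:00. Rosa: free for 10:00-11:00. Zane: not fully free for 10:00-11:00.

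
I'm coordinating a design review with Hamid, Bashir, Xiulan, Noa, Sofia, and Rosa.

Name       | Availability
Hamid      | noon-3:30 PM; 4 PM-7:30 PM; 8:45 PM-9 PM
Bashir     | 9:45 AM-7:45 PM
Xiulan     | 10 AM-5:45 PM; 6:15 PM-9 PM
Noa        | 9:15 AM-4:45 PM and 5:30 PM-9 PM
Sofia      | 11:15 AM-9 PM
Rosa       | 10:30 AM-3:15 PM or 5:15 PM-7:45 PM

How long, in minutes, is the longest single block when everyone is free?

195

Hamid ∩ Bashir: 12:00-15:30, 16:00-19:30.
Hamid ∩ Bashir ∩ Xiulan: 12:00-15:30, 16:00-17:45, 18:15-19:30.
Hamid ∩ Bashir ∩ Xiulan ∩ Noa: 12:00-15:30, 16:00-16:45, 17:30-17:45, 18:15-19:30.
Hamid ∩ Bashir ∩ Xiulan ∩ Noa ∩ Sofia: 12:00-15:30, 16:00-16:45, 17:30-17:45, 18:15-19:30.
Hamid ∩ Bashir ∩ Xiulan ∩ Noa ∩ Sofia ∩ Rosa: 12:00-15:15, 17:30-17:45, 18:15-19:30.
The longest is 12:00-15:15 at 195 minutes.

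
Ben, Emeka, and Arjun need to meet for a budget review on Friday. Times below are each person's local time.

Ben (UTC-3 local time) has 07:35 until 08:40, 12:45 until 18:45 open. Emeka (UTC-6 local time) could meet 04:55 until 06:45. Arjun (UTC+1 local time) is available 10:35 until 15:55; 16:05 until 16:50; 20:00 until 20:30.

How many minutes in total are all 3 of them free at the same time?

Ben in UTC: 10:35-11:40, 15:45-21:45 (add 3h to convert from UTC-3).
Emeka in UTC: 10:55-12:45 (add 6h to convert from UTC-6).
Arjun in UTC: 09:35-14:55, 15:05-15:50, 19:00-19:30 (subtract 1h to convert from UTC+1).
Ben ∩ Emeka: 10:55-11:40.
Ben ∩ Emeka ∩ Arjun: 10:55-11:40.
That's a single block of 45 minutes.

45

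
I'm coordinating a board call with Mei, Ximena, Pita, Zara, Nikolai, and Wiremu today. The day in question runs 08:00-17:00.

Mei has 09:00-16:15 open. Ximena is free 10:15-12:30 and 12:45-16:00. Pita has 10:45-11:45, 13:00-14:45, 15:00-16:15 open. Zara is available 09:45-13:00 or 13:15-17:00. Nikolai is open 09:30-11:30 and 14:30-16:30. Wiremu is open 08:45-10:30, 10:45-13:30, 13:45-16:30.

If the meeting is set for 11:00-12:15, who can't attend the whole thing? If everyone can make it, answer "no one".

Mei: free for 11:00-12:15. Ximena: free for 11:00-12:15. Pita: not fully free for 11:00-12:15. Zara: free for 11:00-12:15. Nikolai: not fully free for 11:00-12:15. Wiremu: free for 11:00-12:15.

Nikolai, Pita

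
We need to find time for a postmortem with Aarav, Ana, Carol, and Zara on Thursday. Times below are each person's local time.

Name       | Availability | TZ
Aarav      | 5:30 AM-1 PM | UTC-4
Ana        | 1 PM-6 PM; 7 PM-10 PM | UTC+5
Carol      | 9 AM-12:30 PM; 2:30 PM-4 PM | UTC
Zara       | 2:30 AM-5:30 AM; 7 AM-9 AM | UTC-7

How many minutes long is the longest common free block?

180

Aarav in UTC: 09:30-17:00 (add 4h to convert from UTC-4).
Ana in UTC: 08:00-13:00, 14:00-17:00 (subtract 5h to convert from UTC+5).
Carol in UTC: 09:00-12:30, 14:30-16:00.
Zara in UTC: 09:30-12:30, 14:00-16:00 (add 7h to convert from UTC-7).
Aarav ∩ Ana: 09:30-13:00, 14:00-17:00.
Aarav ∩ Ana ∩ Carol: 09:30-12:30, 14:30-16:00.
Aarav ∩ Ana ∩ Carol ∩ Zara: 09:30-12:30, 14:30-16:00.
The longest is 09:30-12:30 at 180 minutes.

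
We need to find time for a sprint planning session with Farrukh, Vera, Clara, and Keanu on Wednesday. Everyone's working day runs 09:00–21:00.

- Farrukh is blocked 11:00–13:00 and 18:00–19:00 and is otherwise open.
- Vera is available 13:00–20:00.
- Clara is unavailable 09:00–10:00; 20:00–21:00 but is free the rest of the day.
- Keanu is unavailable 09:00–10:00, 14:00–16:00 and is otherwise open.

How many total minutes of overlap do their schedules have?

Farrukh free: 09:00-11:00, 13:00-18:00, 19:00-21:00 (invert busy blocks within the working day).
Vera free: 13:00-20:00.
Clara free: 10:00-20:00 (invert busy blocks within the working day).
Keanu free: 10:00-14:00, 16:00-21:00 (invert busy blocks within the working day).
Farrukh ∩ Vera: 13:00-18:00, 19:00-20:00.
Farrukh ∩ Vera ∩ Clara: 13:00-18:00, 19:00-20:00.
Farrukh ∩ Vera ∩ Clara ∩ Keanu: 13:00-14:00, 16:00-18:00, 19:00-20:00.
Those are the intersection windows.
Summing the common windows: 60 + 120 + 60 = 240 minutes.

240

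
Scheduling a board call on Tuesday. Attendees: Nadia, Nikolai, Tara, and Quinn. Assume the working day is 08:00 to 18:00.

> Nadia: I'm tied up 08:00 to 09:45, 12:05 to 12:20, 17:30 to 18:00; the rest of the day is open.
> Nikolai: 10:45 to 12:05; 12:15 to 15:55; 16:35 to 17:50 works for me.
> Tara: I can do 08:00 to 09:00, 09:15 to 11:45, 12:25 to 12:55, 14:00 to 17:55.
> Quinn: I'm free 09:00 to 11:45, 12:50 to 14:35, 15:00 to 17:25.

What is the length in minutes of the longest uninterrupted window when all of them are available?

Nadia free: 09:45-12:05, 12:20-17:30 (invert busy blocks within the working day).
Nikolai free: 10:45-12:05, 12:15-15:55, 16:35-17:50.
Tara free: 08:00-09:00, 09:15-11:45, 12:25-12:55, 14:00-17:55.
Quinn free: 09:00-11:45, 12:50-14:35, 15:00-17:25.
Nadia ∩ Nikolai: 10:45-12:05, 12:20-15:55, 16:35-17:30.
Nadia ∩ Nikolai ∩ Tara: 10:45-11:45, 12:25-12:55, 14:00-15:55, 16:35-17:30.
Nadia ∩ Nikolai ∩ Tara ∩ Quinn: 10:45-11:45, 12:50-12:55, 14:00-14:35, 15:00-15:55, 16:35-17:25.
So the common availability across everyone is 10:45-11:45, 12:50-12:55, 14:00-14:35, 15:00-15:55, 16:35-17:25.
The longest is 10:45-11:45 at 60 minutes.

60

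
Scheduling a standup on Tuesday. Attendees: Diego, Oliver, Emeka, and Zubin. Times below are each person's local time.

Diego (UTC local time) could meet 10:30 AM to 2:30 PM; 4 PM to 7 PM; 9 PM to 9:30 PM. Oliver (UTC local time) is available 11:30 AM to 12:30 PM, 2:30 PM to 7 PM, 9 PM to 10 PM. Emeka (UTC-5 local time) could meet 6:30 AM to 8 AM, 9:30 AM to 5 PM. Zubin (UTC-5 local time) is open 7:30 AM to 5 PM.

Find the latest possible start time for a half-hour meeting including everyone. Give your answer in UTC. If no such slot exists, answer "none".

Diego in UTC: 10:30-14:30, 16:00-19:00, 21:00-21:30.
Oliver in UTC: 11:30-12:30, 14:30-19:00, 21:00-22:00.
Emeka in UTC: 11:30-13:00, 14:30-22:00 (add 5h to convert from UTC-5).
Zubin in UTC: 12:30-22:00 (add 5h to convert from UTC-5).
Diego ∩ Oliver: 11:30-12:30, 16:00-19:00, 21:00-21:30.
Diego ∩ Oliver ∩ Emeka: 11:30-12:30, 16:00-19:00, 21:00-21:30.
Diego ∩ Oliver ∩ Emeka ∩ Zubin: 16:00-19:00, 21:00-21:30.
The last common window of at least 30 minutes is 21:00-21:30; a 30-minute meeting can start as late as 21:00 and still end by 21:30.

21:00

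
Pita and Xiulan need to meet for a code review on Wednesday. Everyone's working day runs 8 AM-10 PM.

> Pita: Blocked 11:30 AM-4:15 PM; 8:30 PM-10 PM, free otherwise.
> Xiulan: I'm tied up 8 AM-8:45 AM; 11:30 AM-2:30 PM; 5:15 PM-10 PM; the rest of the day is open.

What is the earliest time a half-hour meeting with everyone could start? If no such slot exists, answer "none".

08:45

Pita free: 08:00-11:30, 16:15-20:30 (invert busy blocks within the working day).
Xiulan free: 08:45-11:30, 14:30-17:15 (invert busy blocks within the working day).
Pita ∩ Xiulan: 08:45-11:30, 16:15-17:15.
The first common window of at least 30 minutes is 08:45-11:30, so the earliest start is 08:45.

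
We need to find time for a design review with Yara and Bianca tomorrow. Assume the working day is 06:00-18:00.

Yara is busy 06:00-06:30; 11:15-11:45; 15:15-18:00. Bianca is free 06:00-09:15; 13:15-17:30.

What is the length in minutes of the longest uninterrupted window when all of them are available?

Yara free: 06:30-11:15, 11:45-15:15 (invert busy blocks within the working day).
Bianca free: 06:00-09:15, 13:15-17:30.
Yara ∩ Bianca: 06:30-09:15, 13:15-15:15.
The longest is 06:30-09:15 at 165 minutes.

165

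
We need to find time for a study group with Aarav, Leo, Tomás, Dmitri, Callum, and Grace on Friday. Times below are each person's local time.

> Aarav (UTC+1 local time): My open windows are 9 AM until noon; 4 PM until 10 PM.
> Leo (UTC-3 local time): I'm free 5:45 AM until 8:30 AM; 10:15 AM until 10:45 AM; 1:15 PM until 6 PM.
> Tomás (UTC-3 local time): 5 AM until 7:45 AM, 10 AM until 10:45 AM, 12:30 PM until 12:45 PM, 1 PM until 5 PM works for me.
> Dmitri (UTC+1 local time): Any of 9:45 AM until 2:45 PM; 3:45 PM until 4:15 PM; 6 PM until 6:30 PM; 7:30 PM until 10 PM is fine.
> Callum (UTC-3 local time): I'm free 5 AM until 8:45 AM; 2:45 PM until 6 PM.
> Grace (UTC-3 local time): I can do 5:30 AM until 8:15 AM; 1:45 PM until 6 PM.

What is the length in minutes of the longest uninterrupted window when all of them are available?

120

Aarav in UTC: 08:00-11:00, 15:00-21:00 (subtract 1h to convert from UTC+1).
Leo in UTC: 08:45-11:30, 13:15-13:45, 16:15-21:00 (add 3h to convert from UTC-3).
Tomás in UTC: 08:00-10:45, 13:00-13:45, 15:30-15:45, 16:00-20:00 (add 3h to convert from UTC-3).
Dmitri in UTC: 08:45-13:45, 14:45-15:15, 17:00-17:30, 18:30-21:00 (subtract 1h to convert from UTC+1).
Callum in UTC: 08:00-11:45, 17:45-21:00 (add 3h to convert from UTC-3).
Grace in UTC: 08:30-11:15, 16:45-21:00 (add 3h to convert from UTC-3).
Aarav ∩ Leo: 08:45-11:00, 16:15-21:00.
Aarav ∩ Leo ∩ Tomás: 08:45-10:45, 16:15-20:00.
Aarav ∩ Leo ∩ Tomás ∩ Dmitri: 08:45-10:45, 17:00-17:30, 18:30-20:00.
Aarav ∩ Leo ∩ Tomás ∩ Dmitri ∩ Callum: 08:45-10:45, 18:30-20:00.
Aarav ∩ Leo ∩ Tomás ∩ Dmitri ∩ Callum ∩ Grace: 08:45-10:45, 18:30-20:00.
The longest is 08:45-10:45 at 120 minutes.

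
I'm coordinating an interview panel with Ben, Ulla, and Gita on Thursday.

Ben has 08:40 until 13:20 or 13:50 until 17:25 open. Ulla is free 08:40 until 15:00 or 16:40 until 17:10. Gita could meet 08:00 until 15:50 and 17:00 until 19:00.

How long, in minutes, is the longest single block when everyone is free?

Ben ∩ Ulla: 08:40-13:20, 13:50-15:00, 16:40-17:10.
Ben ∩ Ulla ∩ Gita: 08:40-13:20, 13:50-15:00, 17:00-17:10.
Those are the intersection windows.
The longest is 08:40-13:20 at 280 minutes.

280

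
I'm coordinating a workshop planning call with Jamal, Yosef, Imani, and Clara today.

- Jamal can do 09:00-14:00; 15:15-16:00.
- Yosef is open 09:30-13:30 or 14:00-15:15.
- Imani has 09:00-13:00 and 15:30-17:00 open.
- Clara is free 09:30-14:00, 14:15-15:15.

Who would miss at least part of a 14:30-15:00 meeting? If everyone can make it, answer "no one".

Jamal: not fully free for 14:30-15:00. Yosef: free for 14:30-15:00. Imani: not fully free for 14:30-15:00. Clara: free for 14:30-15:00.

Imani, Jamal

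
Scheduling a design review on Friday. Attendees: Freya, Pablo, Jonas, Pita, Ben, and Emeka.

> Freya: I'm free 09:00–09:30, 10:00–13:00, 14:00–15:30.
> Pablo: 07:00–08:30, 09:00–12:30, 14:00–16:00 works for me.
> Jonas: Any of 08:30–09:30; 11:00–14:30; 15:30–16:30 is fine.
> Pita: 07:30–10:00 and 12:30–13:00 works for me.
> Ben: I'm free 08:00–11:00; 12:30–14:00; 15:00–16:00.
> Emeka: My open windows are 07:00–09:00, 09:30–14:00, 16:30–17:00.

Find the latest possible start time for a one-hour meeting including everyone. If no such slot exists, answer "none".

Freya ∩ Pablo: 09:00-09:30, 10:00-12:30, 14:00-15:30.
Freya ∩ Pablo ∩ Jonas: 09:00-09:30, 11:00-12:30, 14:00-14:30.
Freya ∩ Pablo ∩ Jonas ∩ Pita: 09:00-09:30.
Freya ∩ Pablo ∩ Jonas ∩ Pita ∩ Ben: 09:00-09:30.
Freya ∩ Pablo ∩ Jonas ∩ Pita ∩ Ben ∩ Emeka: ∅.
There is no time when everyone is free.
No common window is at least 60 minutes long.

none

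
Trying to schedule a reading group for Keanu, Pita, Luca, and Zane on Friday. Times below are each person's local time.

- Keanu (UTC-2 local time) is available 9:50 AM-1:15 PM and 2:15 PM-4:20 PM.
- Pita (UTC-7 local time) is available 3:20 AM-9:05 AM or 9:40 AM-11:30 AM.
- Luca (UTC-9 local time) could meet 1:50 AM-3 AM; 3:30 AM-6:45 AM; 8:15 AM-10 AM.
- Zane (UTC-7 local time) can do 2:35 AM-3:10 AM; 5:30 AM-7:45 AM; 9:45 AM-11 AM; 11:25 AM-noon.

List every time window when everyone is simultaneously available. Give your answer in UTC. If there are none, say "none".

Keanu in UTC: 11:50-15:15, 16:15-18:20 (add 2h to convert from UTC-2).
Pita in UTC: 10:20-16:05, 16:40-18:30 (add 7h to convert from UTC-7).
Luca in UTC: 10:50-12:00, 12:30-15:45, 17:15-19:00 (add 9h to convert from UTC-9).
Zane in UTC: 09:35-10:10, 12:30-14:45, 16:45-18:00, 18:25-19:00 (add 7h to convert from UTC-7).
Keanu ∩ Pita: 11:50-15:15, 16:40-18:20.
Keanu ∩ Pita ∩ Luca: 11:50-12:00, 12:30-15:15, 17:15-18:20.
Keanu ∩ Pita ∩ Luca ∩ Zane: 12:30-14:45, 17:15-18:00.
So the common availability across everyone is 12:30-14:45, 17:15-18:00.

12:30-14:45, 17:15-18:00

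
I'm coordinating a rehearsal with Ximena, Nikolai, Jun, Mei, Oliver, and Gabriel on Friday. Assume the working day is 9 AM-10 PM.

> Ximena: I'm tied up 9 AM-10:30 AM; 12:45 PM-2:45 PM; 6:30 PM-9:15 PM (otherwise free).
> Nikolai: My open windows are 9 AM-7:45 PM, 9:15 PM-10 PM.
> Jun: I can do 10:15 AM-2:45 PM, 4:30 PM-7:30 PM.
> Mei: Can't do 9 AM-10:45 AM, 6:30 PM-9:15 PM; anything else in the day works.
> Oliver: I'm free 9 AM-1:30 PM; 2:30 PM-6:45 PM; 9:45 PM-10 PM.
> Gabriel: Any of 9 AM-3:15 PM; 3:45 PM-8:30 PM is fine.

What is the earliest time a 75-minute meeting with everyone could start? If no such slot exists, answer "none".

10:45

Ximena free: 10:30-12:45, 14:45-18:30, 21:15-22:00 (invert busy blocks within the working day).
Nikolai free: 09:00-19:45, 21:15-22:00.
Jun free: 10:15-14:45, 16:30-19:30.
Mei free: 10:45-18:30, 21:15-22:00 (invert busy blocks within the working day).
Oliver free: 09:00-13:30, 14:30-18:45, 21:45-22:00.
Gabriel free: 09:00-15:15, 15:45-20:30.
Ximena ∩ Nikolai: 10:30-12:45, 14:45-18:30, 21:15-22:00.
Ximena ∩ Nikolai ∩ Jun: 10:30-12:45, 16:30-18:30.
Ximena ∩ Nikolai ∩ Jun ∩ Mei: 10:45-12:45, 16:30-18:30.
Ximena ∩ Nikolai ∩ Jun ∩ Mei ∩ Oliver: 10:45-12:45, 16:30-18:30.
Ximena ∩ Nikolai ∩ Jun ∩ Mei ∩ Oliver ∩ Gabriel: 10:45-12:45, 16:30-18:30.
The first common window of at least 75 minutes is 10:45-12:45, so the earliest start is 10:45.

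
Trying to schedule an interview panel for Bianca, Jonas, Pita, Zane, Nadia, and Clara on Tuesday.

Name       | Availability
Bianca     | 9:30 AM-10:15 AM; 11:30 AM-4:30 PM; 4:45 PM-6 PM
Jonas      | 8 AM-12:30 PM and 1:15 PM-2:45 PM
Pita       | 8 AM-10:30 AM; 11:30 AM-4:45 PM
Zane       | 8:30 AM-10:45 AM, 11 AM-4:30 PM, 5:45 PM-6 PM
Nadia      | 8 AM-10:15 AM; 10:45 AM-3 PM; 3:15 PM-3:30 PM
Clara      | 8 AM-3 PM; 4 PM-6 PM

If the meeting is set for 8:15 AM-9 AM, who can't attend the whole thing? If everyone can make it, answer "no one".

Bianca: not fully free for 08:15-09:00. Jonas: free for 08:15-09:00. Pita: free for 08:15-09:00. Zane: not fully free for 08:15-09:00. Nadia: free for 08:15-09:00. Clara: free for 08:15-09:00.

Bianca, Zane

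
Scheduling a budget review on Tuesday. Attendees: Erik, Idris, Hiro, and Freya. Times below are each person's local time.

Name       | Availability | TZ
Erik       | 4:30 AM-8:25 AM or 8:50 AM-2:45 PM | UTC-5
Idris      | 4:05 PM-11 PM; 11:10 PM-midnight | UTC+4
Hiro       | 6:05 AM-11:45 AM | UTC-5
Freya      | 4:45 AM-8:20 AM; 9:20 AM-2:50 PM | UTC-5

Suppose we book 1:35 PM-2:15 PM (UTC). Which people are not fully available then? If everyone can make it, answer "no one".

Erik, Freya

Erik in UTC: 09:30-13:25, 13:50-19:45 (add 5h to convert from UTC-5).
Idris in UTC: 12:05-19:00, 19:10-20:00 (subtract 4h to convert from UTC+4).
Hiro in UTC: 11:05-16:45 (add 5h to convert from UTC-5).
Freya in UTC: 09:45-13:20, 14:20-19:50 (add 5h to convert from UTC-5).
Erik: not fully free for 13:35-14:15. Idris: free for 13:35-14:15. Hiro: free for 13:35-14:15. Freya: not fully free for 13:35-14:15.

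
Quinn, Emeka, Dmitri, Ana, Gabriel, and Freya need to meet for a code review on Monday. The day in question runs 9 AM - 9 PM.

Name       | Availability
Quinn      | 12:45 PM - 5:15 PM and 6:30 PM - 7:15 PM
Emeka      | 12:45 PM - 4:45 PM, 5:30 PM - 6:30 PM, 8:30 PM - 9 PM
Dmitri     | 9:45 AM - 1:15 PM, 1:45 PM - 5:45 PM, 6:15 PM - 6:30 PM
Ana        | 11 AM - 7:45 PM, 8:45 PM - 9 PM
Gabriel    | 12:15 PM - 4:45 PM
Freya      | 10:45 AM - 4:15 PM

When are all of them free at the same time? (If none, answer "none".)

Quinn ∩ Emeka: 12:45-16:45.
Quinn ∩ Emeka ∩ Dmitri: 12:45-13:15, 13:45-16:45.
Quinn ∩ Emeka ∩ Dmitri ∩ Ana: 12:45-13:15, 13:45-16:45.
Quinn ∩ Emeka ∩ Dmitri ∩ Ana ∩ Gabriel: 12:45-13:15, 13:45-16:45.
Quinn ∩ Emeka ∩ Dmitri ∩ Ana ∩ Gabriel ∩ Freya: 12:45-13:15, 13:45-16:15.

12:45-13:15, 13:45-16:15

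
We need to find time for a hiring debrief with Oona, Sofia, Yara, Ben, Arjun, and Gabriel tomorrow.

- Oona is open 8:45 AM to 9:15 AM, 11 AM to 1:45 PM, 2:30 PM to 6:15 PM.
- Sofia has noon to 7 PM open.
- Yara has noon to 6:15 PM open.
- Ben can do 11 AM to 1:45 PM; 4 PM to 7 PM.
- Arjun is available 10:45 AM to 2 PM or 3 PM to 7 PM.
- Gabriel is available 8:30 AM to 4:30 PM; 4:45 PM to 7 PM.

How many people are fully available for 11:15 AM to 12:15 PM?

4

Oona, Ben, Arjun, and Gabriel can make the full 11:15-12:15 slot — that's 4.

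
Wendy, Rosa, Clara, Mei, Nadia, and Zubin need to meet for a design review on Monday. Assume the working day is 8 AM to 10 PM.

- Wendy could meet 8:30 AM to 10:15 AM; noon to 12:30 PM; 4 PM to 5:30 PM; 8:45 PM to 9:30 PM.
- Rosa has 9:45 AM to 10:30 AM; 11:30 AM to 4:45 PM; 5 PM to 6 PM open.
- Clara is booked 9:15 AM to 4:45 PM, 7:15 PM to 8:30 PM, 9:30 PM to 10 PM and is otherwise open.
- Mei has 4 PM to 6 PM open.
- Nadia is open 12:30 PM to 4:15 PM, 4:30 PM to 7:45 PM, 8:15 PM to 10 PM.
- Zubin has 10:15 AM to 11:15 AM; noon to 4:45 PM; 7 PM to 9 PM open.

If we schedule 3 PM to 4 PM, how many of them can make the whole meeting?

Wendy free: 08:30-10:15, 12:00-12:30, 16:00-17:30, 20:45-21:30.
Rosa free: 09:45-10:30, 11:30-16:45, 17:00-18:00.
Clara free: 08:00-09:15, 16:45-19:15, 20:30-21:30 (invert busy blocks within the working day).
Mei free: 16:00-18:00.
Nadia free: 12:30-16:15, 16:30-19:45, 20:15-22:00.
Zubin free: 10:15-11:15, 12:00-16:45, 19:00-21:00.
Rosa, Nadia, and Zubin can make the full 15:00-16:00 slot — that's 3.

3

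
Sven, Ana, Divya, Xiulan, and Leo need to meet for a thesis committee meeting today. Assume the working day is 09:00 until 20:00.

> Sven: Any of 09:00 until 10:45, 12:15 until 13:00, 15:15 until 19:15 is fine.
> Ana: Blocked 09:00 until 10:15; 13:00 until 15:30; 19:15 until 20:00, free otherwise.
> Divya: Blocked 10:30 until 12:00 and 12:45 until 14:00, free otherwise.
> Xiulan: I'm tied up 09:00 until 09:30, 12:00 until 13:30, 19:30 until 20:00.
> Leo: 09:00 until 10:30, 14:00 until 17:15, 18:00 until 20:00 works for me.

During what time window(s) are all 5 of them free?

Sven free: 09:00-10:45, 12:15-13:00, 15:15-19:15.
Ana free: 10:15-13:00, 15:30-19:15 (invert busy blocks within the working day).
Divya free: 09:00-10:30, 12:00-12:45, 14:00-20:00 (invert busy blocks within the working day).
Xiulan free: 09:30-12:00, 13:30-19:30 (invert busy blocks within the working day).
Leo free: 09:00-10:30, 14:00-17:15, 18:00-20:00.
Sven ∩ Ana: 10:15-10:45, 12:15-13:00, 15:30-19:15.
Sven ∩ Ana ∩ Divya: 10:15-10:30, 12:15-12:45, 15:30-19:15.
Sven ∩ Ana ∩ Divya ∩ Xiulan: 10:15-10:30, 15:30-19:15.
Sven ∩ Ana ∩ Divya ∩ Xiulan ∩ Leo: 10:15-10:30, 15:30-17:15, 18:00-19:15.

10:15-10:30, 15:30-17:15, 18:00-19:15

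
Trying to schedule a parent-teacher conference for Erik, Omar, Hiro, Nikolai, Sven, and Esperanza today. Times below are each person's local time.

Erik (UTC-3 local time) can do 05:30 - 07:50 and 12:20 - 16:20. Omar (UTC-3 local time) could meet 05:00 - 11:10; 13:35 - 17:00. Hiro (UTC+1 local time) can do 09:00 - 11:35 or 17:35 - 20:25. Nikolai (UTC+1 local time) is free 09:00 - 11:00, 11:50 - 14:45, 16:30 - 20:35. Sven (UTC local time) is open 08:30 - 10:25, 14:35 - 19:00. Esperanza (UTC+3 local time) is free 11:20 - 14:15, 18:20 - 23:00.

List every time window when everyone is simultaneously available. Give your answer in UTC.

08:30-10:00, 16:35-19:00

Erik in UTC: 08:30-10:50, 15:20-19:20 (add 3h to convert from UTC-3).
Omar in UTC: 08:00-14:10, 16:35-20:00 (add 3h to convert from UTC-3).
Hiro in UTC: 08:00-10:35, 16:35-19:25 (subtract 1h to convert from UTC+1).
Nikolai in UTC: 08:00-10:00, 10:50-13:45, 15:30-19:35 (subtract 1h to convert from UTC+1).
Sven in UTC: 08:30-10:25, 14:35-19:00.
Esperanza in UTC: 08:20-11:15, 15:20-20:00 (subtract 3h to convert from UTC+3).
Erik ∩ Omar: 08:30-10:50, 16:35-19:20.
Erik ∩ Omar ∩ Hiro: 08:30-10:35, 16:35-19:20.
Erik ∩ Omar ∩ Hiro ∩ Nikolai: 08:30-10:00, 16:35-19:20.
Erik ∩ Omar ∩ Hiro ∩ Nikolai ∩ Sven: 08:30-10:00, 16:35-19:00.
Erik ∩ Omar ∩ Hiro ∩ Nikolai ∩ Sven ∩ Esperanza: 08:30-10:00, 16:35-19:00.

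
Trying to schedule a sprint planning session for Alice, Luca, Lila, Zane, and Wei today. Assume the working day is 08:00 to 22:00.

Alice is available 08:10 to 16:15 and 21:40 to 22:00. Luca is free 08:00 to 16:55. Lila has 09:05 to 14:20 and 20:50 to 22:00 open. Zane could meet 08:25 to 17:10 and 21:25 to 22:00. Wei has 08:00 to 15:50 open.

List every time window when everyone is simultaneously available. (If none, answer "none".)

09:05-14:20

Alice ∩ Luca: 08:10-16:15.
Alice ∩ Luca ∩ Lila: 09:05-14:20.
Alice ∩ Luca ∩ Lila ∩ Zane: 09:05-14:20.
Alice ∩ Luca ∩ Lila ∩ Zane ∩ Wei: 09:05-14:20.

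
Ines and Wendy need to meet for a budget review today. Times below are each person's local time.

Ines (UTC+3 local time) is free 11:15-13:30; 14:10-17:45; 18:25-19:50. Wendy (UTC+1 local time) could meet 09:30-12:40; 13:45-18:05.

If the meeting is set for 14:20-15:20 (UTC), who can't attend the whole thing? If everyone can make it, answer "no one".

Ines

Ines in UTC: 08:15-10:30, 11:10-14:45, 15:25-16:50 (subtract 3h to convert from UTC+3).
Wendy in UTC: 08:30-11:40, 12:45-17:05 (subtract 1h to convert from UTC+1).
Ines: not fully free for 14:20-15:20. Wendy: free for 14:20-15:20.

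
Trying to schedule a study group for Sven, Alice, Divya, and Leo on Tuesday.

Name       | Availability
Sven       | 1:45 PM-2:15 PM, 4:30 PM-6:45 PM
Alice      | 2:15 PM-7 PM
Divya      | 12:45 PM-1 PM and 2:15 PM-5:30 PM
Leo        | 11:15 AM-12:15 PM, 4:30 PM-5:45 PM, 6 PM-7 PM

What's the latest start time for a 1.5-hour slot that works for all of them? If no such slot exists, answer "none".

Sven ∩ Alice: 16:30-18:45.
Sven ∩ Alice ∩ Divya: 16:30-17:30.
Sven ∩ Alice ∩ Divya ∩ Leo: 16:30-17:30.
No common window is at least 90 minutes long.

none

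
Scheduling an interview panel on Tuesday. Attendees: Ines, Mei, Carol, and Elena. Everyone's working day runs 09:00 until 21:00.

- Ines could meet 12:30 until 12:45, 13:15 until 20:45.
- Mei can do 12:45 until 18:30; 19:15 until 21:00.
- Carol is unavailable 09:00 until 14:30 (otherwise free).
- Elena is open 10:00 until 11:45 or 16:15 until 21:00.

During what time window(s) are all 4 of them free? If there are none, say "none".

16:15-18:30, 19:15-20:45

Ines free: 12:30-12:45, 13:15-20:45.
Mei free: 12:45-18:30, 19:15-21:00.
Carol free: 14:30-21:00 (invert busy blocks within the working day).
Elena free: 10:00-11:45, 16:15-21:00.
Ines ∩ Mei: 13:15-18:30, 19:15-20:45.
Ines ∩ Mei ∩ Carol: 14:30-18:30, 19:15-20:45.
Ines ∩ Mei ∩ Carol ∩ Elena: 16:15-18:30, 19:15-20:45.
Those are the intersection windows.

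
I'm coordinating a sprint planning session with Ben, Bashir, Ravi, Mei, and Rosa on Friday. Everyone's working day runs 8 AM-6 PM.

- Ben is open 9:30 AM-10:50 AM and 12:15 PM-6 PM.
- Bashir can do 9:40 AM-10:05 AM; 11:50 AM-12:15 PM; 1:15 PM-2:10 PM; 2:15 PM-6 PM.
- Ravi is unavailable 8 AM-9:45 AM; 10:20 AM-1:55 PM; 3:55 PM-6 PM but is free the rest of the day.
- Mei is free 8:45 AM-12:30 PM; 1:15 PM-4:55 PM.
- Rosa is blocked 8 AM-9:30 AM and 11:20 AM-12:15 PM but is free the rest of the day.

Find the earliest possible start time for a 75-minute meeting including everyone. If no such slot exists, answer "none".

Ben free: 09:30-10:50, 12:15-18:00.
Bashir free: 09:40-10:05, 11:50-12:15, 13:15-14:10, 14:15-18:00.
Ravi free: 09:45-10:20, 13:55-15:55 (invert busy blocks within the working day).
Mei free: 08:45-12:30, 13:15-16:55.
Rosa free: 09:30-11:20, 12:15-18:00 (invert busy blocks within the working day).
Ben ∩ Bashir: 09:40-10:05, 13:15-14:10, 14:15-18:00.
Ben ∩ Bashir ∩ Ravi: 09:45-10:05, 13:55-14:10, 14:15-15:55.
Ben ∩ Bashir ∩ Ravi ∩ Mei: 09:45-10:05, 13:55-14:10, 14:15-15:55.
Ben ∩ Bashir ∩ Ravi ∩ Mei ∩ Rosa: 09:45-10:05, 13:55-14:10, 14:15-15:55.
The first common window of at least 75 minutes is 14:15-15:55, so the earliest start is 14:15.

14:15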